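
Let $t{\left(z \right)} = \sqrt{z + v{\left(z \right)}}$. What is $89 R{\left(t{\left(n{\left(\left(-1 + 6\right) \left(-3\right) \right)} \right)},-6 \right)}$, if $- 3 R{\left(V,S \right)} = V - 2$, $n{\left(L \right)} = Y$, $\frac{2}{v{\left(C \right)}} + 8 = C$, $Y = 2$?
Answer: $\frac{178}{3} - \frac{89 \sqrt{15}}{9} \approx 21.034$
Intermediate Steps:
$v{\left(C \right)} = \frac{2}{-8 + C}$
$n{\left(L \right)} = 2$
$t{\left(z \right)} = \sqrt{z + \frac{2}{-8 + z}}$
$R{\left(V,S \right)} = \frac{2}{3} - \frac{V}{3}$ ($R{\left(V,S \right)} = - \frac{V - 2}{3} = - \frac{-2 + V}{3} = \frac{2}{3} - \frac{V}{3}$)
$89 R{\left(t{\left(n{\left(\left(-1 + 6\right) \left(-3\right) \right)} \right)},-6 \right)} = 89 \left(\frac{2}{3} - \frac{\sqrt{\frac{2 + 2 \left(-8 + 2\right)}{-8 + 2}}}{3}\right) = 89 \left(\frac{2}{3} - \frac{\sqrt{\frac{2 + 2 \left(-6\right)}{-6}}}{3}\right) = 89 \left(\frac{2}{3} - \frac{\sqrt{- \frac{2 - 12}{6}}}{3}\right) = 89 \left(\frac{2}{3} - \frac{\sqrt{\left(- \frac{1}{6}\right) \left(-10\right)}}{3}\right) = 89 \left(\frac{2}{3} - \frac{\sqrt{\frac{5}{3}}}{3}\right) = 89 \left(\frac{2}{3} - \frac{\frac{1}{3} \sqrt{15}}{3}\right) = 89 \left(\frac{2}{3} - \frac{\sqrt{15}}{9}\right) = \frac{178}{3} - \frac{89 \sqrt{15}}{9}$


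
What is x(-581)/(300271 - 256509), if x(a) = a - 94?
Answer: -675/43762 ≈ -0.015424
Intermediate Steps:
x(a) = -94 + a
x(-581)/(300271 - 256509) = (-94 - 581)/(300271 - 256509) = -675/43762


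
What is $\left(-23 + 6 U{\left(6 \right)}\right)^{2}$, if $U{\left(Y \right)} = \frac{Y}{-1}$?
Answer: $3481$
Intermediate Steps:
$U{\left(Y \right)} = - Y$ ($U{\left(Y \right)} = Y \left(-1\right) = - Y$)
$\left(-23 + 6 U{\left(6 \right)}\right)^{2} = \left(-23 + 6 \left(\left(-1\right) 6\right)\right)^{2} = \left(-23 + 6 \left(-6\right)\right)^{2} = \left(-23 - 36\right)^{2} = \left(-59\right)^{2} = 3481$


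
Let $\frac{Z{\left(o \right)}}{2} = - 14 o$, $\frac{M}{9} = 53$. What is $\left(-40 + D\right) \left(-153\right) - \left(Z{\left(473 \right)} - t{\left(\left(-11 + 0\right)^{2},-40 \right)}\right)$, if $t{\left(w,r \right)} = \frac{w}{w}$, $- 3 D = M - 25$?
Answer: $42417$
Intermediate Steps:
$M = 477$ ($M = 9 \cdot 53 = 477$)
$D = - \frac{452}{3}$ ($D = - \frac{477 - 25}{3} = \left(- \frac{1}{3}\right) 452 = - \frac{452}{3} \approx -150.67$)
$t{\left(w,r \right)} = 1$
$Z{\left(o \right)} = - 28 o$ ($Z{\left(o \right)} = 2 \left(- 14 o\right) = - 28 o$)
$\left(-40 + D\right) \left(-153\right) - \left(Z{\left(473 \right)} - t{\left(\left(-11 + 0\right)^{2},-40 \right)}\right) = \left(-40 - \frac{452}{3}\right) \left(-153\right) - \left(\left(-28\right) 473 - 1\right) = \left(- \frac{572}{3}\right) \left(-153\right) - \left(-13244 - 1\right) = 29172 - -13245 = 29172 + 13245 = 42417$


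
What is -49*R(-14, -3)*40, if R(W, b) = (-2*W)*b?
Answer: 164640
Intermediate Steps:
R(W, b) = -2*W*b
-49*R(-14, -3)*40 = -(-98)*(-14)*(-3)*40 = -49*(-84)*40 = 4116*40 = 164640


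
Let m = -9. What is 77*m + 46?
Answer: -647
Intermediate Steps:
77*m + 46 = 77*(-9) + 46 = -693 + 46 = -647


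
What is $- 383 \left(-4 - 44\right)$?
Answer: $18384$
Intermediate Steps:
$- 383 \left(-4 - 44\right) = \left(-383\right) \left(-48\right) = 18384$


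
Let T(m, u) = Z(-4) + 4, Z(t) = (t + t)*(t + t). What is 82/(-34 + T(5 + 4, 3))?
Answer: 41/17 ≈ 2.4118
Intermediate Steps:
Z(t) = 4*t² (Z(t) = (2*t)*(2*t) = 4*t²)
T(m, u) = 68 (T(m, u) = 4*(-4)² + 4 = 4*16 + 4 = 64 + 4 = 68)
82/(-34 + T(5 + 4, 3)) = 82/(-34 + 68) = 82/34 = 82*(1/34) = 41/17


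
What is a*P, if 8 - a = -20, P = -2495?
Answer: -69860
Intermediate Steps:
a = 28 (a = 8 - 1*(-20) = 8 + 20 = 28)
a*P = 28*(-2495) = -69860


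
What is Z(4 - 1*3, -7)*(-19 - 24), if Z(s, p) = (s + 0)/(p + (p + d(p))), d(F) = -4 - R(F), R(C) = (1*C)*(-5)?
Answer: 43/53 ≈ 0.81132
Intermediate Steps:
R(C) = -5*C (R(C) = C*(-5) = -5*C)
d(F) = -4 + 5*F (d(F) = -4 - (-5)*F = -4 + 5*F)
Z(s, p) = s/(-4 + 7*p) (Z(s, p) = (s + 0)/(p + (p + (-4 + 5*p))) = s/(p + (-4 + 6*p)) = s/(-4 + 7*p))
Z(4 - 1*3, -7)*(-19 - 24) = ((4 - 1*3)/(-4 + 7*(-7)))*(-19 - 24) = ((4 - 3)/(-4 - 49))*(-43) = (1/(-53))*(-43) = (1*(-1/53))*(-43) = -1/53*(-43) = 43/53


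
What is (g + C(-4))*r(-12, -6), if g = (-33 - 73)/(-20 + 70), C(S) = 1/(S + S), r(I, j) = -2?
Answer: 449/100 ≈ 4.4900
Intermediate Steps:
C(S) = 1/(2*S)
g = -53/25 (g = -106/50 = -106*1/50 = -53/25 ≈ -2.1200)
(g + C(-4))*r(-12, -6) = (-53/25 + (½)/(-4))*(-2) = (-53/25 + (½)*(-¼))*(-2) = (-53/25 - ⅛)*(-2) = -449/200*(-2) = 449/100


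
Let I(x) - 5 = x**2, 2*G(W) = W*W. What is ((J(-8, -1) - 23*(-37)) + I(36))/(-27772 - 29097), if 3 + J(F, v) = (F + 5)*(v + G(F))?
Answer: -2056/56869 ≈ -0.036153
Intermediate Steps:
G(W) = W**2/2 (G(W) = (W*W)/2 = W**2/2)
J(F, v) = -3 + (5 + F)*(v + F**2/2) (J(F, v) = -3 + (F + 5)*(v + F**2/2) = -3 + (5 + F)*(v + F**2/2))
I(x) = 5 + x**2
((J(-8, -1) - 23*(-37)) + I(36))/(-27772 - 29097) = (((-3 + (1/2)*(-8)**3 + 5*(-1) + (5/2)*(-8)**2 - 8*(-1)) - 23*(-37)) + (5 + 36**2))/(-27772 - 29097) = (((-3 + (1/2)*(-512) - 5 + (5/2)*64 + 8) + 851) + (5 + 1296))/(-56869) = (((-3 - 256 - 5 + 160 + 8) + 851) + 1301)*(-1/56869) = ((-96 + 851) + 1301)*(-1/56869) = (755 + 1301)*(-1/56869) = 2056*(-1/56869) = -2056/56869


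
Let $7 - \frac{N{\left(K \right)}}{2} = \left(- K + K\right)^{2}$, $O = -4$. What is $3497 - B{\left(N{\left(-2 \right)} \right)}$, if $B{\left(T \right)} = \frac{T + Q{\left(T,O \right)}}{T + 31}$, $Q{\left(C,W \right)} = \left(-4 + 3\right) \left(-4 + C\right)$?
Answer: $\frac{157361}{45} \approx 3496.9$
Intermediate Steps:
$Q{\left(C,W \right)} = 4 - C$ ($Q{\left(C,W \right)} = - (-4 + C) = 4 - C$)
$N{\left(K \right)} = 14$ ($N{\left(K \right)} = 14 - 2 \left(- K + K\right)^{2} = 14 - 2 \cdot 0^{2} = 14 - 0 = 14 + 0 = 14$)
$B{\left(T \right)} = \frac{4}{31 + T}$ ($B{\left(T \right)} = \frac{T - \left(-4 + T\right)}{T + 31} = \frac{4}{31 + T}$)
$3497 - B{\left(N{\left(-2 \right)} \right)} = 3497 - \frac{4}{31 + 14} = 3497 - \frac{4}{45} = \frac{157361}{45}$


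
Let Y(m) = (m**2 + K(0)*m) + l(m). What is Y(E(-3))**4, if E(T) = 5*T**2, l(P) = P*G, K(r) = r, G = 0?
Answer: 16815125390625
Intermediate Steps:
l(P) = 0 (l(P) = P*0 = 0)
Y(m) = m**2 (Y(m) = (m**2 + 0*m) + 0 = (m**2 + 0) + 0 = m**2 + 0 = m**2)
Y(E(-3))**4 = ((5*(-3)**2)**2)**4 = ((5*9)**2)**4 = (45**2)**4 = 2025**4 = 16815125390625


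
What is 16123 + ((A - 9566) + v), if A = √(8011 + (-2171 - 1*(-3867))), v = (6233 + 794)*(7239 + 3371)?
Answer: 74563027 + √9707 ≈ 7.4563e+7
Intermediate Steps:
v = 74556470 (v = 7027*10610 = 74556470)
A = √9707 (A = √(8011 + (-2171 + 3867)) = √(8011 + 1696) = √9707 ≈ 98.524)
16123 + ((A - 9566) + v) = 16123 + ((√9707 - 9566) + 74556470) = 16123 + ((-9566 + √9707) + 74556470) = 16123 + (74546904 + √9707) = 74563027 + √9707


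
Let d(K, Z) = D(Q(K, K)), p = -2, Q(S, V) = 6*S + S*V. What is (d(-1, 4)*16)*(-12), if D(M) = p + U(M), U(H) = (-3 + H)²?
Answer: -11904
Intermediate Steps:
D(M) = -2 + (-3 + M)²
d(K, Z) = -2 + (-3 + K*(6 + K))²
(d(-1, 4)*16)*(-12) = ((-2 + (-3 - (6 - 1))²)*16)*(-12) = ((-2 + (-3 - 1*5)²)*16)*(-12) = ((-2 + (-3 - 5)²)*16)*(-12) = ((-2 + (-8)²)*16)*(-12) = ((-2 + 64)*16)*(-12) = (62*16)*(-12) = 992*(-12) = -11904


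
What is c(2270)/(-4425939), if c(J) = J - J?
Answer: 0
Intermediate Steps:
c(J) = 0
c(2270)/(-4425939) = 0/(-4425939) = 0*(-1/4425939) = 0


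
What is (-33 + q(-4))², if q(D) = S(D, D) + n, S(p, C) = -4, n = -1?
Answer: 1444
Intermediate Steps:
q(D) = -5 (q(D) = -4 - 1 = -5)
(-33 + q(-4))² = (-33 - 5)² = (-38)² = 1444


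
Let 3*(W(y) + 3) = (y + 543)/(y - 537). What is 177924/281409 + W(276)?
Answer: -27858860/8160861 ≈ -3.4137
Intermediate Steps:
W(y) = -3 + (543 + y)/(3*(-537 + y)) (W(y) = -3 + ((y + 543)/(y - 537))/3 = -3 + ((543 + y)/(-537 + y))/3 = -3 + (543 + y)/(3*(-537 + y)))
177924/281409 + W(276) = 177924/281409 + 8*(672 - 1*276)/(3*(-537 + 276)) = 177924*(1/281409) + (8/3)*(672 - 276)/(-261) = 59308/93803 + (8/3)*(-1/261)*396 = 59308/93803 - 352/87 = -27858860/8160861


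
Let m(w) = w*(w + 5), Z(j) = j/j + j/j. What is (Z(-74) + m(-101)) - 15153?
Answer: -5455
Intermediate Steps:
Z(j) = 2 (Z(j) = 1 + 1 = 2)
m(w) = w*(5 + w)
(Z(-74) + m(-101)) - 15153 = (2 - 101*(5 - 101)) - 15153 = (2 - 101*(-96)) - 15153 = (2 + 9696) - 15153 = 9698 - 15153 = -5455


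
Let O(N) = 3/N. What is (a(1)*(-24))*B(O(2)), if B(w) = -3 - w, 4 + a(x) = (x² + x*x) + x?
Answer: -108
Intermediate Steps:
a(x) = -4 + x + 2*x² (a(x) = -4 + ((x² + x*x) + x) = -4 + ((x² + x²) + x) = -4 + (2*x² + x) = -4 + (x + 2*x²) = -4 + x + 2*x²)
(a(1)*(-24))*B(O(2)) = ((-4 + 1 + 2*1²)*(-24))*(-3 - 3/2) = ((-4 + 1 + 2*1)*(-24))*(-3 - 3/2) = ((-4 + 1 + 2)*(-24))*(-3 - 1*3/2) = (-1*(-24))*(-3 - 3/2) = 24*(-9/2) = -108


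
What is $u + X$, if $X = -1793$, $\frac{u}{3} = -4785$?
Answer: $-16148$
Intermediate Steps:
$u = -14355$ ($u = 3 \left(-4785\right) = -14355$)
$u + X = -14355 - 1793 = -16148$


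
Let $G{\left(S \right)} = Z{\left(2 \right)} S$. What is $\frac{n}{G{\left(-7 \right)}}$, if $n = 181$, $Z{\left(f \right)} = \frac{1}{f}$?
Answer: $- \frac{362}{7} \approx -51.714$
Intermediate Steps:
$G{\left(S \right)} = \frac{S}{2}$
$\frac{n}{G{\left(-7 \right)}} = \frac{181}{\frac{1}{2} \left(-7\right)} = \frac{181}{- \frac{7}{2}} = 181 \left(- \frac{2}{7}\right) = - \frac{362}{7}$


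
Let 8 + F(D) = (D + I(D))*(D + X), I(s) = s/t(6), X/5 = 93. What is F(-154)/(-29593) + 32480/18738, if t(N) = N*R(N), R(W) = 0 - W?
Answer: 1833839489/554513634 ≈ 3.3071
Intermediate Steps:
R(W) = -W
X = 465 (X = 5*93 = 465)
t(N) = -N² (t(N) = N*(-N) = -N²)
I(s) = -s/36 (I(s) = s/((-1*6²)) = s/((-1*36)) = s/(-36) = s*(-1/36) = -s/36)
F(D) = -8 + 35*D*(465 + D)/36 (F(D) = -8 + (D - D/36)*(D + 465) = -8 + (35*D/36)*(465 + D) = -8 + 35*D*(465 + D)/36)
F(-154)/(-29593) + 32480/18738 = (-8 + (35/36)*(-154)² + (5425/12)*(-154))/(-29593) + 32480/18738 = (-8 + (35/36)*23716 - 417725/6)*(-1/29593) + 32480*(1/18738) = (-8 + 207515/9 - 417725/6)*(-1/29593) + 16240/9369 = -838289/18*(-1/29593) + 16240/9369 = 838289/532674 + 16240/9369 = 1833839489/554513634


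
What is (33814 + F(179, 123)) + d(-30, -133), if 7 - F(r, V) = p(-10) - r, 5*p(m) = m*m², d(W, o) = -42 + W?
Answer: 34128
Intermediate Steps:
p(m) = m³/5 (p(m) = (m*m²)/5 = m³/5)
F(r, V) = 207 + r (F(r, V) = 7 - ((⅕)*(-10)³ - r) = 7 - ((⅕)*(-1000) - r) = 7 - (-200 - r) = 7 + (200 + r) = 207 + r)
(33814 + F(179, 123)) + d(-30, -133) = (33814 + (207 + 179)) + (-42 - 30) = (33814 + 386) - 72 = 34200 - 72 = 34128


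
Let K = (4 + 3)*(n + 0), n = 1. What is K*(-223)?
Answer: -1561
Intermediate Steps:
K = 7 (K = (4 + 3)*(1 + 0) = 7*1 = 7)
K*(-223) = 7*(-223) = -1561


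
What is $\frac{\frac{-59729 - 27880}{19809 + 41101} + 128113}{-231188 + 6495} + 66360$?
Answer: $\frac{129742645218797}{1955150090} \approx 66359.0$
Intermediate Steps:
$\frac{\frac{-59729 - 27880}{19809 + 41101} + 128113}{-231188 + 6495} + 66360 = \frac{- \frac{87609}{60910} + 128113}{-224693} + 66360 = \left(\left(-87609\right) \frac{1}{60910} + 128113\right) \left(- \frac{1}{224693}\right) + 66360 = \left(- \frac{87609}{60910} + 128113\right) \left(- \frac{1}{224693}\right) + 66360 = \frac{7803275221}{60910} \left(- \frac{1}{224693}\right) + 66360 = - \frac{1114753603}{1955150090} + 66360 = \frac{129742645218797}{1955150090}$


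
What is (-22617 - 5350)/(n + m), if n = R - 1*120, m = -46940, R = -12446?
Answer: 27967/59506 ≈ 0.46999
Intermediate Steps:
n = -12566 (n = -12446 - 1*120 = -12446 - 120 = -12566)
(-22617 - 5350)/(n + m) = (-22617 - 5350)/(-12566 - 46940) = -27967/(-59506) = -27967*(-1/59506) = 27967/59506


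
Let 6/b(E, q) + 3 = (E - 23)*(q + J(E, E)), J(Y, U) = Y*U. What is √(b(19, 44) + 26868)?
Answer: √7863752026/541 ≈ 163.91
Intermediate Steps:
J(Y, U) = U*Y
b(E, q) = 6/(-3 + (-23 + E)*(q + E²)) (b(E, q) = 6/(-3 + (E - 23)*(q + E*E)) = 6/(-3 + (-23 + E)*(q + E²)))
√(b(19, 44) + 26868) = √(6/(-3 + 19³ - 23*44 - 23*19² + 19*44) + 26868) = √(6/(-3 + 6859 - 1012 - 23*361 + 836) + 26868) = √(6/(-3 + 6859 - 1012 - 8303 + 836) + 26868) = √(6/(-1623) + 26868) = √(6*(-1/1623) + 26868) = √(-2/541 + 26868) = √(14535586/541) = √7863752026/541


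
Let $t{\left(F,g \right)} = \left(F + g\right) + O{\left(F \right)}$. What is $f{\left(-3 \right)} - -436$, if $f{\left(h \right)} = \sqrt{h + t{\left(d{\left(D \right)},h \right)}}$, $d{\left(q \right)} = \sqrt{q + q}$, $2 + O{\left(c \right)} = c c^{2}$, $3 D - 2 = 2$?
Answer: $436 + \frac{\sqrt{-72 + 22 \sqrt{6}}}{3} \approx 436.0 + 1.4186 i$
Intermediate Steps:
$D = \frac{4}{3}$ ($D = \frac{2}{3} + \frac{1}{3} \cdot 2 = \frac{2}{3} + \frac{2}{3} = \frac{4}{3} \approx 1.3333$)
$O{\left(c \right)} = -2 + c^{3}$ ($O{\left(c \right)} = -2 + c c^{2} = -2 + c^{3}$)
$d{\left(q \right)} = \sqrt{2} \sqrt{q}$ ($d{\left(q \right)} = \sqrt{2 q} = \sqrt{2} \sqrt{q}$)
$t{\left(F,g \right)} = -2 + F + g + F^{3}$ ($t{\left(F,g \right)} = \left(F + g\right) + \left(-2 + F^{3}\right) = -2 + F + g + F^{3}$)
$f{\left(h \right)} = \sqrt{-2 + 2 h + \frac{22 \sqrt{6}}{9}}$ ($f{\left(h \right)} = \sqrt{h + \left(-2 + \sqrt{2} \sqrt{\frac{4}{3}} + h + \left(\sqrt{2} \sqrt{\frac{4}{3}}\right)^{3}\right)} = \sqrt{h + \left(-2 + \sqrt{2} \frac{2 \sqrt{3}}{3} + h + \left(\sqrt{2} \frac{2 \sqrt{3}}{3}\right)^{3}\right)} = \sqrt{h + \left(-2 + \frac{2 \sqrt{6}}{3} + h + \left(\frac{2 \sqrt{6}}{3}\right)^{3}\right)} = \sqrt{h + \left(-2 + \frac{2 \sqrt{6}}{3} + h + \frac{16 \sqrt{6}}{9}\right)} = \sqrt{h + \left(-2 + h + \frac{22 \sqrt{6}}{9}\right)} = \sqrt{-2 + 2 h + \frac{22 \sqrt{6}}{9}}$)
$f{\left(-3 \right)} - -436 = \frac{\sqrt{-18 + 18 \left(-3\right) + 22 \sqrt{6}}}{3} - -436 = \frac{\sqrt{-18 - 54 + 22 \sqrt{6}}}{3} + 436 = \frac{\sqrt{-72 + 22 \sqrt{6}}}{3} + 436 = 436 + \frac{\sqrt{-72 + 22 \sqrt{6}}}{3}$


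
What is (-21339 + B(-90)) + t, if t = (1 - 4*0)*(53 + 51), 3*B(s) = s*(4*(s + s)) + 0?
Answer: 365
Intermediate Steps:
B(s) = 8*s²/3 (B(s) = (s*(4*(s + s)) + 0)/3 = (s*(4*(2*s)) + 0)/3 = (s*(8*s) + 0)/3 = (8*s² + 0)/3 = (8*s²)/3 = 8*s²/3)
t = 104 (t = (1 + 0)*104 = 1*104 = 104)
(-21339 + B(-90)) + t = (-21339 + (8/3)*(-90)²) + 104 = (-21339 + (8/3)*8100) + 104 = (-21339 + 21600) + 104 = 261 + 104 = 365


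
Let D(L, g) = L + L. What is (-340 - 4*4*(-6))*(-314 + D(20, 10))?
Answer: 66856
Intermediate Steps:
D(L, g) = 2*L
(-340 - 4*4*(-6))*(-314 + D(20, 10)) = (-340 - 4*4*(-6))*(-314 + 2*20) = (-340 - 16*(-6))*(-314 + 40) = (-340 + 96)*(-274) = -244*(-274) = 66856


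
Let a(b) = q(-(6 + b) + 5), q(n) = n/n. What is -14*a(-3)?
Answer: -14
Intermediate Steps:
q(n) = 1
a(b) = 1
-14*a(-3) = -14*1 = -14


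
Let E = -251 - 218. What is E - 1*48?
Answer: -517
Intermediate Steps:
E = -469
E - 1*48 = -469 - 1*48 = -469 - 48 = -517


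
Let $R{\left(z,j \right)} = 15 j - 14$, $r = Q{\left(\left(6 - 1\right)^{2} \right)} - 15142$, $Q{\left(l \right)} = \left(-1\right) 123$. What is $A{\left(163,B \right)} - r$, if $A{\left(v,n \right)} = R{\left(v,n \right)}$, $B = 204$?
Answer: $18311$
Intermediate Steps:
$Q{\left(l \right)} = -123$
$r = -15265$ ($r = -123 - 15142 = -15265$)
$R{\left(z,j \right)} = -14 + 15 j$
$A{\left(v,n \right)} = -14 + 15 n$
$A{\left(163,B \right)} - r = \left(-14 + 15 \cdot 204\right) - -15265 = \left(-14 + 3060\right) + 15265 = 3046 + 15265 = 18311$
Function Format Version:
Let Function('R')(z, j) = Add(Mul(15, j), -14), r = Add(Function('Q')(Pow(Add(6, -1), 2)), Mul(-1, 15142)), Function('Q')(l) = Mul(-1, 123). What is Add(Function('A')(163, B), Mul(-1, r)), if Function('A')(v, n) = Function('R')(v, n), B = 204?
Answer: 18311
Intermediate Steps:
Function('Q')(l) = -123
r = -15265 (r = Add(-123, Mul(-1, 15142)) = Add(-123, -15142) = -15265)
Function('R')(z, j) = Add(-14, Mul(15, j))
Function('A')(v, n) = Add(-14, Mul(15, n))
Add(Function('A')(163, B), Mul(-1, r)) = Add(Add(-14, Mul(15, 204)), Mul(-1, -15265)) = Add(Add(-14, 3060), 15265) = Add(3046, 15265) = 18311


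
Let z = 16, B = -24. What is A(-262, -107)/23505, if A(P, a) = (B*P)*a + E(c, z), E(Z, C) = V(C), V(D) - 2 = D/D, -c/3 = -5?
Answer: -224271/7835 ≈ -28.624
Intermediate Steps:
c = 15 (c = -3*(-5) = 15)
V(D) = 3 (V(D) = 2 + D/D = 2 + 1 = 3)
E(Z, C) = 3
A(P, a) = 3 - 24*P*a (A(P, a) = (-24*P)*a + 3 = -24*P*a + 3 = 3 - 24*P*a)
A(-262, -107)/23505 = (3 - 24*(-262)*(-107))/23505 = (3 - 672816)*(1/23505) = -672813*1/23505 = -224271/7835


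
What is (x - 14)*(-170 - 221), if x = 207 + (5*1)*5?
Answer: -85238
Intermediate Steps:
x = 232 (x = 207 + 5*5 = 207 + 25 = 232)
(x - 14)*(-170 - 221) = (232 - 14)*(-170 - 221) = 218*(-391) = -85238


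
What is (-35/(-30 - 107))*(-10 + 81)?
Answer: 2485/137 ≈ 18.139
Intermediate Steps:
(-35/(-30 - 107))*(-10 + 81) = (-35/(-137))*71 = -1/137*(-35)*71 = (35/137)*71 = 2485/137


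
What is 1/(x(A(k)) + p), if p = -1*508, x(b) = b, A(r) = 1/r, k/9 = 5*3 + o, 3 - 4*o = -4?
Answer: -603/306320 ≈ -0.0019685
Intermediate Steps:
o = 7/4 (o = ¾ - ¼*(-4) = ¾ + 1 = 7/4 ≈ 1.7500)
k = 603/4 (k = 9*(5*3 + 7/4) = 9*(15 + 7/4) = 9*(67/4) = 603/4 ≈ 150.75)
p = -508
1/(x(A(k)) + p) = 1/(1/(603/4) - 508) = 1/(4/603 - 508) = 1/(-306320/603) = -603/306320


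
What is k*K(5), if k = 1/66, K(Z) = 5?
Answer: 5/66 ≈ 0.075758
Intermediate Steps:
k = 1/66 ≈ 0.015152
k*K(5) = (1/66)*5 = 5/66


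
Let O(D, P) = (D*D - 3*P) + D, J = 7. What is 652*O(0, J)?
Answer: -13692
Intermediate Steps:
O(D, P) = D + D² - 3*P (O(D, P) = (D² - 3*P) + D = D + D² - 3*P)
652*O(0, J) = 652*(0 + 0² - 3*7) = 652*(0 + 0 - 21) = 652*(-21) = -13692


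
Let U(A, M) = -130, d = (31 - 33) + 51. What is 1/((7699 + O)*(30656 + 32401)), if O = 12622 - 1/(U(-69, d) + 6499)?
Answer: 2123/2720372472512 ≈ 7.8041e-10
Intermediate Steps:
d = 49 (d = -2 + 51 = 49)
O = 80389517/6369 (O = 12622 - 1/(-130 + 6499) = 12622 - 1/6369 = 80389517/6369 ≈ 12622.)
1/((7699 + O)*(30656 + 32401)) = 1/((7699 + 80389517/6369)*(30656 + 32401)) = 1/((129424448/6369)*63057) = 1/(2720372472512/2123) = 2123/2720372472512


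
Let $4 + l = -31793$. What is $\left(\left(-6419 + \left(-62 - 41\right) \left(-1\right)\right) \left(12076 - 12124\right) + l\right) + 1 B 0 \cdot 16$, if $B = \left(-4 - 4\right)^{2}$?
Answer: $271371$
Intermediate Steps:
$B = 64$ ($B = \left(-8\right)^{2} = 64$)
$l = -31797$ ($l = -4 - 31793 = -31797$)
$\left(\left(-6419 + \left(-62 - 41\right) \left(-1\right)\right) \left(12076 - 12124\right) + l\right) + 1 B 0 \cdot 16 = \left(\left(-6419 + \left(-62 - 41\right) \left(-1\right)\right) \left(12076 - 12124\right) - 31797\right) + 1 \cdot 64 \cdot 0 \cdot 16 = \left(\left(-6419 - -103\right) \left(-48\right) - 31797\right) + 1 \cdot 0 \cdot 16 = \left(\left(-6419 + 103\right) \left(-48\right) - 31797\right) + 1 \cdot 0 = \left(\left(-6316\right) \left(-48\right) - 31797\right) + 0 = \left(303168 - 31797\right) + 0 = 271371 + 0 = 271371$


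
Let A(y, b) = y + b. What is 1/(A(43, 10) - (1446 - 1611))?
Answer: 1/218 ≈ 0.0045872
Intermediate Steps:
A(y, b) = b + y
1/(A(43, 10) - (1446 - 1611)) = 1/((10 + 43) - (1446 - 1611)) = 1/(53 - 1*(-165)) = 1/(53 + 165) = 1/218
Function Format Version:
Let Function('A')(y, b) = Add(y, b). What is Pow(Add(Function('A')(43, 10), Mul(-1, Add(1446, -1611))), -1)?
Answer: Rational(1, 218) ≈ 0.0045872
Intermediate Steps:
Function('A')(y, b) = Add(b, y)
Pow(Add(Function('A')(43, 10), Mul(-1, Add(1446, -1611))), -1) = Pow(Add(Add(10, 43), Mul(-1, Add(1446, -1611))), -1) = Pow(Add(53, Mul(-1, -165)), -1) = Pow(Add(53, 165), -1) = Pow(218, -1) = Rational(1, 218)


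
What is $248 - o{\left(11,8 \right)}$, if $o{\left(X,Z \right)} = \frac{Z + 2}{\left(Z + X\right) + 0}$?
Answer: $\frac{4702}{19} \approx 247.47$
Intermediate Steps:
$o{\left(X,Z \right)} = \frac{2 + Z}{X + Z}$ ($o{\left(X,Z \right)} = \frac{2 + Z}{\left(X + Z\right) + 0} = \frac{2 + Z}{X + Z}$)
$248 - o{\left(11,8 \right)} = 248 - \frac{2 + 8}{11 + 8} = 248 - \frac{1}{19} \cdot 10 = 248 - \frac{10}{19} = \frac{4702}{19}$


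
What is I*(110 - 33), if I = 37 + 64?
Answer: 7777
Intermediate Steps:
I = 101
I*(110 - 33) = 101*(110 - 33) = 101*77 = 7777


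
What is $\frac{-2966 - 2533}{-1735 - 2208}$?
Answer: $\frac{5499}{3943} \approx 1.3946$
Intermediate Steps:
$\frac{-2966 - 2533}{-1735 - 2208} = - \frac{5499}{-3943} = \left(-5499\right) \left(- \frac{1}{3943}\right) = \frac{5499}{3943}$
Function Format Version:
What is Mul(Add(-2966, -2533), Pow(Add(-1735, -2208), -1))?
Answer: Rational(5499, 3943) ≈ 1.3946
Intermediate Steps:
Mul(Add(-2966, -2533), Pow(Add(-1735, -2208), -1)) = Mul(-5499, Pow(-3943, -1)) = Mul(-5499, Rational(-1, 3943)) = Rational(5499, 3943)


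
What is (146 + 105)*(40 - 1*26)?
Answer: 3514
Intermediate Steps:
(146 + 105)*(40 - 1*26) = 251*(40 - 26) = 251*14 = 3514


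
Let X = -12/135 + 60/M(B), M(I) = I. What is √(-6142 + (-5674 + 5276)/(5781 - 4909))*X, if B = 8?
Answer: 667*I*√291914099/19620 ≈ 580.84*I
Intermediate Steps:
X = 667/90 (X = -12/135 + 60/8 = -12*1/135 + 60*(⅛) = -4/45 + 15/2 = 667/90 ≈ 7.4111)
√(-6142 + (-5674 + 5276)/(5781 - 4909))*X = √(-6142 + (-5674 + 5276)/(5781 - 4909))*(667/90) = √(-6142 - 398/872)*(667/90) = √(-6142 - 398*1/872)*(667/90) = √(-6142 - 199/436)*(667/90) = √(-2678111/436)*(667/90) = (I*√291914099/218)*(667/90) = 667*I*√291914099/19620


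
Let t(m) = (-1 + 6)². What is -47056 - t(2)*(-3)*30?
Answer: -44806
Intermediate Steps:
t(m) = 25 (t(m) = 5² = 25)
-47056 - t(2)*(-3)*30 = -47056 - 25*(-3)*30 = -47056 - (-75)*30 = -47056 - 1*(-2250) = -47056 + 2250 = -44806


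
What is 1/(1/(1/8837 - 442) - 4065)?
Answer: -3905953/15877707782 ≈ -0.00024600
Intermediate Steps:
1/(1/(1/8837 - 442) - 4065) = 1/(1/(-3905953/8837) - 4065) = 1/(-8837/3905953 - 4065) = 1/(-15877707782/3905953) = -3905953/15877707782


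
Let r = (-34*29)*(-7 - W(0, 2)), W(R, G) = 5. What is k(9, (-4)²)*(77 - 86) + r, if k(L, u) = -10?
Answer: 11922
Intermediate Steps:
r = 11832 (r = (-34*29)*(-7 - 1*5) = -986*(-7 - 5) = -986*(-12) = 11832)
k(9, (-4)²)*(77 - 86) + r = -10*(77 - 86) + 11832 = -10*(-9) + 11832 = 90 + 11832 = 11922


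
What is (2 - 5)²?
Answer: 9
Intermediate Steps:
(2 - 5)² = (-3)² = 9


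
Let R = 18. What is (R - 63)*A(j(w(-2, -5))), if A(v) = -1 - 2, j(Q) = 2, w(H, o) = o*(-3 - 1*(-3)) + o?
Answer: 135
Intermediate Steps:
w(H, o) = o (w(H, o) = o*(-3 + 3) + o = o*0 + o = 0 + o = o)
A(v) = -3
(R - 63)*A(j(w(-2, -5))) = (18 - 63)*(-3) = -45*(-3) = 135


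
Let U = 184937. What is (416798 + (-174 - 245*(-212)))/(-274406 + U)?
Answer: -156188/29823 ≈ -5.2372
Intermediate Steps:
(416798 + (-174 - 245*(-212)))/(-274406 + U) = (416798 + (-174 - 245*(-212)))/(-274406 + 184937) = (416798 + (-174 + 51940))/(-89469) = (416798 + 51766)*(-1/89469) = 468564*(-1/89469) = -156188/29823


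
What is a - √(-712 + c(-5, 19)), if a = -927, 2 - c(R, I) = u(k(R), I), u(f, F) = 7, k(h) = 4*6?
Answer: -927 - I*√717 ≈ -927.0 - 26.777*I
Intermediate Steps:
k(h) = 24
c(R, I) = -5 (c(R, I) = 2 - 1*7 = 2 - 7 = -5)
a - √(-712 + c(-5, 19)) = -927 - √(-712 - 5) = -927 - √(-717) = -927 - I*√717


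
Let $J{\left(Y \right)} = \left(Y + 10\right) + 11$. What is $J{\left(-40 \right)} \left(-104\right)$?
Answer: $1976$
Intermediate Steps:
$J{\left(Y \right)} = 21 + Y$ ($J{\left(Y \right)} = \left(10 + Y\right) + 11 = 21 + Y$)
$J{\left(-40 \right)} \left(-104\right) = \left(21 - 40\right) \left(-104\right) = \left(-19\right) \left(-104\right) = 1976$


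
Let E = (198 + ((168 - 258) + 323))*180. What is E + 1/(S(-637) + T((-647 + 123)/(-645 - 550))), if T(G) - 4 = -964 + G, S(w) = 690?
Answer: 24990533885/322126 ≈ 77580.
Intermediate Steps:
T(G) = -960 + G (T(G) = 4 + (-964 + G) = -960 + G)
E = 77580 (E = (198 + (-90 + 323))*180 = (198 + 233)*180 = 431*180 = 77580)
E + 1/(S(-637) + T((-647 + 123)/(-645 - 550))) = 77580 + 1/(690 + (-960 + (-647 + 123)/(-645 - 550))) = 77580 + 1/(690 + (-960 - 524/(-1195))) = 77580 + 1/(690 + (-960 - 524*(-1/1195))) = 77580 + 1/(690 + (-960 + 524/1195)) = 77580 + 1/(690 - 1146676/1195) = 77580 + 1/(-322126/1195) = 77580 - 1195/322126 = 24990533885/322126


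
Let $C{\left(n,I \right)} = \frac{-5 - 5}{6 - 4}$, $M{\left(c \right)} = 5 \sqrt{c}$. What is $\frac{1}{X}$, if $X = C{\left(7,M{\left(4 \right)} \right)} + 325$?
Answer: $\frac{1}{320} \approx 0.003125$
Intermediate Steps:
$C{\left(n,I \right)} = -5$ ($C{\left(n,I \right)} = - \frac{10}{2} = \left(-10\right) \frac{1}{2} = -5$)
$X = 320$ ($X = -5 + 325 = 320$)
$\frac{1}{X} = \frac{1}{320}$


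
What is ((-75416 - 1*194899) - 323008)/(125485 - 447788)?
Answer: 593323/322303 ≈ 1.8409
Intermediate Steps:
((-75416 - 1*194899) - 323008)/(125485 - 447788) = ((-75416 - 194899) - 323008)/(-322303) = (-270315 - 323008)*(-1/322303) = -593323*(-1/322303) = 593323/322303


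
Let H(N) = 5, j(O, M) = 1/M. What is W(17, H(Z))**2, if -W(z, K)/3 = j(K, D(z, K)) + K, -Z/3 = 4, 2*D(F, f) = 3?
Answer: 289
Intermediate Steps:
D(F, f) = 3/2 (D(F, f) = (1/2)*3 = 3/2)
Z = -12 (Z = -3*4 = -12)
W(z, K) = -2 - 3*K (W(z, K) = -3*(1/(3/2) + K) = -3*(2/3 + K) = -2 - 3*K)
W(17, H(Z))**2 = (-2 - 3*5)**2 = (-2 - 15)**2 = (-17)**2 = 289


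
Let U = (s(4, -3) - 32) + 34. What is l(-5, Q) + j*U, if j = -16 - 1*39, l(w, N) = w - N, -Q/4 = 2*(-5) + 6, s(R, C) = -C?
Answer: -296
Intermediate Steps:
Q = 16 (Q = -4*(2*(-5) + 6) = -4*(-10 + 6) = -4*(-4) = 16)
j = -55 (j = -16 - 39 = -55)
U = 5 (U = (-1*(-3) - 32) + 34 = (3 - 32) + 34 = -29 + 34 = 5)
l(-5, Q) + j*U = (-5 - 1*16) - 55*5 = (-5 - 16) - 275 = -21 - 275 = -296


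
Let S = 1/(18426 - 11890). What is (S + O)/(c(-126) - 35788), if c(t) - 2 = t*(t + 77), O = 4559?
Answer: -2708875/17594912 ≈ -0.15396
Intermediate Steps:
c(t) = 2 + t*(77 + t) (c(t) = 2 + t*(t + 77) = 2 + t*(77 + t))
S = 1/6536 ≈ 0.00015300
(S + O)/(c(-126) - 35788) = (1/6536 + 4559)/((2 + (-126)² + 77*(-126)) - 35788) = 29797625/(6536*((2 + 15876 - 9702) - 35788)) = 29797625/(6536*(6176 - 35788)) = (29797625/6536)/(-29612) = (29797625/6536)*(-1/29612) = -2708875/17594912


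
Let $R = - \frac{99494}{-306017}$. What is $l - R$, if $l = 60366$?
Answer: $\frac{18472922728}{306017} \approx 60366.0$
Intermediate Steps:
$R = \frac{99494}{306017}$ ($R = \left(-99494\right) \left(- \frac{1}{306017}\right) = \frac{99494}{306017} \approx 0.32513$)
$l - R = 60366 - \frac{99494}{306017} = \frac{18472922728}{306017}$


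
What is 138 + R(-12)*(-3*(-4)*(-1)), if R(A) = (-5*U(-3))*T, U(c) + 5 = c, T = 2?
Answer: -822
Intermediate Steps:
U(c) = -5 + c
R(A) = 80 (R(A) = -5*(-5 - 3)*2 = -5*(-8)*2 = 40*2 = 80)
138 + R(-12)*(-3*(-4)*(-1)) = 138 + 80*(-3*(-4)*(-1)) = 138 + 80*(12*(-1)) = 138 + 80*(-12) = 138 - 960 = -822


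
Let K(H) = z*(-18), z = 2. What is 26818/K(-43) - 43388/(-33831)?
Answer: -50317655/67662 ≈ -743.66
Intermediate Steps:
K(H) = -36 (K(H) = 2*(-18) = -36)
26818/K(-43) - 43388/(-33831) = 26818/(-36) - 43388/(-33831) = 26818*(-1/36) - 43388*(-1/33831) = -13409/18 + 43388/33831 = -50317655/67662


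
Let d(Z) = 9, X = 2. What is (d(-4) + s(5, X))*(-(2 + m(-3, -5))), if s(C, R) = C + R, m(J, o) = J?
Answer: 16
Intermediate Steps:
(d(-4) + s(5, X))*(-(2 + m(-3, -5))) = (9 + (5 + 2))*(-(2 - 3)) = (9 + 7)*(-1*(-1)) = 16*1 = 16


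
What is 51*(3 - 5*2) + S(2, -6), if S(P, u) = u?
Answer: -363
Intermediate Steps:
51*(3 - 5*2) + S(2, -6) = 51*(3 - 5*2) - 6 = 51*(3 - 10) - 6 = 51*(-7) - 6 = -357 - 6 = -363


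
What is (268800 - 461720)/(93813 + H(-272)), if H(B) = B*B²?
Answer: 5512/572281 ≈ 0.0096316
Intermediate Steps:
H(B) = B³
(268800 - 461720)/(93813 + H(-272)) = (268800 - 461720)/(93813 + (-272)³) = -192920/(93813 - 20123648) = -192920/(-20029835) = -192920*(-1/20029835) = 5512/572281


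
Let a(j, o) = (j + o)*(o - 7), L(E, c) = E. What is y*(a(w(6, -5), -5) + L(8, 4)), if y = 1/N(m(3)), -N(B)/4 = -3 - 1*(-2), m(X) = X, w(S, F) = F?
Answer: 32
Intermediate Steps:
N(B) = 4 (N(B) = -4*(-3 - 1*(-2)) = -4*(-3 + 2) = -4*(-1) = 4)
a(j, o) = (-7 + o)*(j + o) (a(j, o) = (j + o)*(-7 + o) = (-7 + o)*(j + o))
y = ¼ (y = 1/4 = ¼ ≈ 0.25000)
y*(a(w(6, -5), -5) + L(8, 4)) = (((-5)² - 7*(-5) - 7*(-5) - 5*(-5)) + 8)/4 = ((25 + 35 + 35 + 25) + 8)/4 = (120 + 8)/4 = (¼)*128 = 32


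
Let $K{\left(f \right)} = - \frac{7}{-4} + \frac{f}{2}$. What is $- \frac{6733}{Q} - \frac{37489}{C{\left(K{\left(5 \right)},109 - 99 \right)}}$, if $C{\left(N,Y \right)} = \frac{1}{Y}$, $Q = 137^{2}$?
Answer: $- \frac{7036317143}{18769} \approx -3.7489 \cdot 10^{5}$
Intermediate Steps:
$K{\left(f \right)} = \frac{7}{4} + \frac{f}{2}$ ($K{\left(f \right)} = \left(-7\right) \left(- \frac{1}{4}\right) + f \frac{1}{2} = \frac{7}{4} + \frac{f}{2}$)
$Q = 18769$
$- \frac{6733}{Q} - \frac{37489}{C{\left(K{\left(5 \right)},109 - 99 \right)}} = - \frac{6733}{18769} - \frac{37489}{\frac{1}{109 - 99}} = \left(-6733\right) \frac{1}{18769} - \frac{37489}{\frac{1}{10}} = - \frac{6733}{18769} - 37489 \frac{1}{\frac{1}{10}} = - \frac{6733}{18769} - 374890 = - \frac{7036317143}{18769}$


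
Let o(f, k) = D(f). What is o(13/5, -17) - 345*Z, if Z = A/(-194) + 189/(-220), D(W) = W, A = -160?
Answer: 308369/21340 ≈ 14.450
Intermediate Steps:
o(f, k) = f
Z = -733/21340 (Z = -160/(-194) + 189/(-220) = -160*(-1/194) + 189*(-1/220) = 80/97 - 189/220 = -733/21340 ≈ -0.034349)
o(13/5, -17) - 345*Z = 13/5 - 345*(-733/21340) = 13*(1/5) + 50577/4268 = 13/5 + 50577/4268 = 308369/21340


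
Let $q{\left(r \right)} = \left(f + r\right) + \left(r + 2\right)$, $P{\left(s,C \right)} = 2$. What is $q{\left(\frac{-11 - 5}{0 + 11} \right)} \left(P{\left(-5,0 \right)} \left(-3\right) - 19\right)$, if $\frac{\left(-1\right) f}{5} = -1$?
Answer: $- \frac{1125}{11} \approx -102.27$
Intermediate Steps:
$f = 5$ ($f = \left(-5\right) \left(-1\right) = 5$)
$q{\left(r \right)} = 7 + 2 r$ ($q{\left(r \right)} = \left(5 + r\right) + \left(r + 2\right) = \left(5 + r\right) + \left(2 + r\right) = 7 + 2 r$)
$q{\left(\frac{-11 - 5}{0 + 11} \right)} \left(P{\left(-5,0 \right)} \left(-3\right) - 19\right) = \left(7 + 2 \frac{-11 - 5}{0 + 11}\right) \left(2 \left(-3\right) - 19\right) = \left(7 + 2 \left(- \frac{16}{11}\right)\right) \left(-6 - 19\right) = \left(7 + 2 \left(\left(-16\right) \frac{1}{11}\right)\right) \left(-25\right) = \left(7 + 2 \left(- \frac{16}{11}\right)\right) \left(-25\right) = \left(7 - \frac{32}{11}\right) \left(-25\right) = \frac{45}{11} \left(-25\right) = - \frac{1125}{11}$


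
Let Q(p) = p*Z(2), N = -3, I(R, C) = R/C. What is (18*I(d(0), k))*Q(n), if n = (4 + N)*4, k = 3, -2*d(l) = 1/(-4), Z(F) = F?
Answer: 6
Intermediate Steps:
d(l) = 1/8 (d(l) = -1/2/(-4) = -1/2*(-1/4) = 1/8)
n = 4 (n = (4 - 3)*4 = 1*4 = 4)
Q(p) = 2*p (Q(p) = p*2 = 2*p)
(18*I(d(0), k))*Q(n) = (18*((1/8)/3))*(2*4) = (18*((1/8)*(1/3)))*8 = (18*(1/24))*8 = (3/4)*8 = 6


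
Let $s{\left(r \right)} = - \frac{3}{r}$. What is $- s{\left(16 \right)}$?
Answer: $\frac{3}{16} \approx 0.1875$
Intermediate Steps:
$- s{\left(16 \right)} = - \frac{-3}{16} = \left(-1\right) \left(- \frac{3}{16}\right) = \frac{3}{16}$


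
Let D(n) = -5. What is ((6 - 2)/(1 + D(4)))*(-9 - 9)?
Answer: 18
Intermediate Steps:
((6 - 2)/(1 + D(4)))*(-9 - 9) = ((6 - 2)/(1 - 5))*(-9 - 9) = (4/(-4))*(-18) = (4*(-1/4))*(-18) = -1*(-18) = 18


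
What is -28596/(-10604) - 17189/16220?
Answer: 70388741/42999220 ≈ 1.6370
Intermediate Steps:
-28596/(-10604) - 17189/16220 = -28596*(-1/10604) - 17189*1/16220 = 7149/2651 - 17189/16220 = 70388741/42999220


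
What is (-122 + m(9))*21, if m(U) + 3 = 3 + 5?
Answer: -2457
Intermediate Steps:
m(U) = 5 (m(U) = -3 + (3 + 5) = -3 + 8 = 5)
(-122 + m(9))*21 = (-122 + 5)*21 = -117*21 = -2457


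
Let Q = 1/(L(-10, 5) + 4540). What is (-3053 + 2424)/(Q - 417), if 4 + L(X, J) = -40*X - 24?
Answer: 3089648/2048303 ≈ 1.5084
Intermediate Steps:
L(X, J) = -28 - 40*X (L(X, J) = -4 + (-40*X - 24) = -4 + (-24 - 40*X) = -28 - 40*X)
Q = 1/4912 (Q = 1/((-28 - 40*(-10)) + 4540) = 1/((-28 + 400) + 4540) = 1/(372 + 4540) = 1/4912 ≈ 0.00020358)
(-3053 + 2424)/(Q - 417) = (-3053 + 2424)/(1/4912 - 417) = -629/(-2048303/4912) = -629*(-4912/2048303) = 3089648/2048303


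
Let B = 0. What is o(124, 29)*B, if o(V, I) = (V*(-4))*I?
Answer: 0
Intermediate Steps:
o(V, I) = -4*I*V (o(V, I) = (-4*V)*I = -4*I*V)
o(124, 29)*B = -4*29*124*0 = -14384*0 = 0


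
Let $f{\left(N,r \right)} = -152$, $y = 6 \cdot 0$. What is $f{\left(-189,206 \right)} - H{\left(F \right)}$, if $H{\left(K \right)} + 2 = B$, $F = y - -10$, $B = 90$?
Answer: $-240$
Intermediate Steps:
$y = 0$
$F = 10$ ($F = 0 - -10 = 0 + 10 = 10$)
$H{\left(K \right)} = 88$ ($H{\left(K \right)} = -2 + 90 = 88$)
$f{\left(-189,206 \right)} - H{\left(F \right)} = -152 - 88 = -240$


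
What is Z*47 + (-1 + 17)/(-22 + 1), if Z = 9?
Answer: 8867/21 ≈ 422.24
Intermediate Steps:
Z*47 + (-1 + 17)/(-22 + 1) = 9*47 + (-1 + 17)/(-22 + 1) = 423 + 16/(-21) = 423 + 16*(-1/21) = 423 - 16/21 = 8867/21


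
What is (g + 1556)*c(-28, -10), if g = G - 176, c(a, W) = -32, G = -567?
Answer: -26016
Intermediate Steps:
g = -743 (g = -567 - 176 = -743)
(g + 1556)*c(-28, -10) = (-743 + 1556)*(-32) = 813*(-32) = -26016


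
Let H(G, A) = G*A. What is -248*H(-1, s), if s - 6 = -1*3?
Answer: 744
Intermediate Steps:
s = 3 (s = 6 - 1*3 = 6 - 3 = 3)
H(G, A) = A*G
-248*H(-1, s) = -744*(-1) = -248*(-3) = 744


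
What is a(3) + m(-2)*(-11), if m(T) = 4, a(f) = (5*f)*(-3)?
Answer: -89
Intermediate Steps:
a(f) = -15*f
a(3) + m(-2)*(-11) = -15*3 + 4*(-11) = -45 - 44 = -89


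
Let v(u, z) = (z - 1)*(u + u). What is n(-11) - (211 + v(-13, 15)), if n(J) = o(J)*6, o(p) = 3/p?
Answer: 1665/11 ≈ 151.36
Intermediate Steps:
v(u, z) = 2*u*(-1 + z) (v(u, z) = (-1 + z)*(2*u) = 2*u*(-1 + z))
n(J) = 18/J (n(J) = (3/J)*6 = 18/J)
n(-11) - (211 + v(-13, 15)) = 18/(-11) - (211 + 2*(-13)*(-1 + 15)) = 18*(-1/11) - (211 + 2*(-13)*14) = -18/11 - (211 - 364) = -18/11 - 1*(-153) = -18/11 + 153 = 1665/11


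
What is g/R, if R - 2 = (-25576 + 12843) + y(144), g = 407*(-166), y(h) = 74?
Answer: 67562/12657 ≈ 5.3379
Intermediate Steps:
g = -67562
R = -12657 (R = 2 + ((-25576 + 12843) + 74) = 2 + (-12733 + 74) = 2 - 12659 = -12657)
g/R = -67562/(-12657) = -67562*(-1/12657) = 67562/12657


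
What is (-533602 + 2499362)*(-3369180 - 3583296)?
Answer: -13666899221760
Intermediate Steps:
(-533602 + 2499362)*(-3369180 - 3583296) = 1965760*(-6952476) = -13666899221760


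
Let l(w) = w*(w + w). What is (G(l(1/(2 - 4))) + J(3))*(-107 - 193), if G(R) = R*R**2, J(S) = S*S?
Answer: -5475/2 ≈ -2737.5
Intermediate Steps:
J(S) = S**2
l(w) = 2*w**2 (l(w) = w*(2*w) = 2*w**2)
G(R) = R**3
(G(l(1/(2 - 4))) + J(3))*(-107 - 193) = ((2*(1/(2 - 4))**2)**3 + 3**2)*(-107 - 193) = ((2*(1/(-2))**2)**3 + 9)*(-300) = ((2*(-1/2)**2)**3 + 9)*(-300) = ((2*(1/4))**3 + 9)*(-300) = ((1/2)**3 + 9)*(-300) = (1/8 + 9)*(-300) = (73/8)*(-300) = -5475/2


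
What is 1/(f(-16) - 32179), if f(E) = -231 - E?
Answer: -1/32394 ≈ -3.0870e-5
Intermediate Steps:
1/(f(-16) - 32179) = 1/((-231 - 1*(-16)) - 32179) = 1/((-231 + 16) - 32179) = 1/(-215 - 32179) = 1/(-32394) = -1/32394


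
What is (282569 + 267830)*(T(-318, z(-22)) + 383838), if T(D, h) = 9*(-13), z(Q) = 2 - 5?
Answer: 211199654679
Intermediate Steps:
z(Q) = -3
T(D, h) = -117
(282569 + 267830)*(T(-318, z(-22)) + 383838) = (282569 + 267830)*(-117 + 383838) = 550399*383721 = 211199654679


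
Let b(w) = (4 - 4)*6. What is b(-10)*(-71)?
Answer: 0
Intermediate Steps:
b(w) = 0 (b(w) = 0*6 = 0)
b(-10)*(-71) = 0*(-71) = 0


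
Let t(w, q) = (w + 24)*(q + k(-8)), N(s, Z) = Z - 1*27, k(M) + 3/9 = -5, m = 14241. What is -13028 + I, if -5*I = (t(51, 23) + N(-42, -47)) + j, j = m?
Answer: -80632/5 ≈ -16126.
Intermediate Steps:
k(M) = -16/3 (k(M) = -⅓ - 5 = -16/3)
j = 14241
N(s, Z) = -27 + Z (N(s, Z) = Z - 27 = -27 + Z)
t(w, q) = (24 + w)*(-16/3 + q) (t(w, q) = (w + 24)*(q - 16/3) = (24 + w)*(-16/3 + q))
I = -15492/5 (I = -(((-128 + 24*23 - 16/3*51 + 23*51) + (-27 - 47)) + 14241)/5 = -(((-128 + 552 - 272 + 1173) - 74) + 14241)/5 = -((1325 - 74) + 14241)/5 = -(1251 + 14241)/5 = -⅕*15492 = -15492/5 ≈ -3098.4)
-13028 + I = -13028 - 15492/5 = -80632/5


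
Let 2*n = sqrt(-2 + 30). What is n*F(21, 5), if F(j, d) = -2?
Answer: -2*sqrt(7) ≈ -5.2915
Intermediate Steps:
n = sqrt(7) (n = sqrt(-2 + 30)/2 = sqrt(28)/2 = (2*sqrt(7))/2 = sqrt(7) ≈ 2.6458)
n*F(21, 5) = sqrt(7)*(-2) = -2*sqrt(7)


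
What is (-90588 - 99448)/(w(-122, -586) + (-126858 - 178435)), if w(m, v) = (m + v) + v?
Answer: 190036/306587 ≈ 0.61984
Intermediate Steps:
w(m, v) = m + 2*v
(-90588 - 99448)/(w(-122, -586) + (-126858 - 178435)) = (-90588 - 99448)/((-122 + 2*(-586)) + (-126858 - 178435)) = -190036/((-122 - 1172) - 305293) = -190036/(-1294 - 305293) = -190036/(-306587) = -190036*(-1/306587) = 190036/306587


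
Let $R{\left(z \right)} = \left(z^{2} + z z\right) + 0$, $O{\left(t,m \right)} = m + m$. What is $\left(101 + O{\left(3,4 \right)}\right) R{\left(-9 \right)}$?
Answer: $17658$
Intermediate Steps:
$O{\left(t,m \right)} = 2 m$
$R{\left(z \right)} = 2 z^{2}$ ($R{\left(z \right)} = \left(z^{2} + z^{2}\right) + 0 = 2 z^{2} + 0 = 2 z^{2}$)
$\left(101 + O{\left(3,4 \right)}\right) R{\left(-9 \right)} = \left(101 + 2 \cdot 4\right) 2 \left(-9\right)^{2} = \left(101 + 8\right) 2 \cdot 81 = 109 \cdot 162 = 17658$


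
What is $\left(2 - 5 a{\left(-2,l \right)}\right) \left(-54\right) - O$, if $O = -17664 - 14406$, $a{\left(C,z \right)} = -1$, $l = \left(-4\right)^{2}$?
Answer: $31692$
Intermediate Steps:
$l = 16$
$O = -32070$
$\left(2 - 5 a{\left(-2,l \right)}\right) \left(-54\right) - O = \left(2 - -5\right) \left(-54\right) - -32070 = \left(2 + 5\right) \left(-54\right) + 32070 = 7 \left(-54\right) + 32070 = -378 + 32070 = 31692$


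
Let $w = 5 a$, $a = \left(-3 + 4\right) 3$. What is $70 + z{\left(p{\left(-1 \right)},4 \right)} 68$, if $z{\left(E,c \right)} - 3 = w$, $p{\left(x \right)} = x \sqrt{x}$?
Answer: $1294$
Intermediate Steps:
$a = 3$ ($a = 1 \cdot 3 = 3$)
$p{\left(x \right)} = x^{\frac{3}{2}}$
$w = 15$ ($w = 5 \cdot 3 = 15$)
$z{\left(E,c \right)} = 18$ ($z{\left(E,c \right)} = 3 + 15 = 18$)
$70 + z{\left(p{\left(-1 \right)},4 \right)} 68 = 70 + 18 \cdot 68 = 70 + 1224 = 1294$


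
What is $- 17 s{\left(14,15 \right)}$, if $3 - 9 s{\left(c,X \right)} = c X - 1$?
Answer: $\frac{3502}{9} \approx 389.11$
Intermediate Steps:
$s{\left(c,X \right)} = \frac{4}{9} - \frac{X c}{9}$ ($s{\left(c,X \right)} = \frac{1}{3} - \frac{c X - 1}{9} = \frac{1}{3} - \frac{X c - 1}{9} = \frac{1}{3} - \frac{-1 + X c}{9} = \frac{1}{3} - \left(- \frac{1}{9} + \frac{X c}{9}\right) = \frac{4}{9} - \frac{X c}{9}$)
$- 17 s{\left(14,15 \right)} = - 17 \left(\frac{4}{9} - \frac{5}{3} \cdot 14\right) = - 17 \left(\frac{4}{9} - \frac{70}{3}\right) = \left(-17\right) \left(- \frac{206}{9}\right) = \frac{3502}{9}$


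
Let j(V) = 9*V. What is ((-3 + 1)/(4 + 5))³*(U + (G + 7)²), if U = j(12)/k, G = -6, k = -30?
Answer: 104/3645 ≈ 0.028532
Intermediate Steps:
U = -18/5 (U = (9*12)/(-30) = 108*(-1/30) = -18/5 ≈ -3.6000)
((-3 + 1)/(4 + 5))³*(U + (G + 7)²) = ((-3 + 1)/(4 + 5))³*(-18/5 + (-6 + 7)²) = (-2/9)³*(-18/5 + 1²) = (-2*⅑)³*(-18/5 + 1) = (-2/9)³*(-13/5) = -8/729*(-13/5) = 104/3645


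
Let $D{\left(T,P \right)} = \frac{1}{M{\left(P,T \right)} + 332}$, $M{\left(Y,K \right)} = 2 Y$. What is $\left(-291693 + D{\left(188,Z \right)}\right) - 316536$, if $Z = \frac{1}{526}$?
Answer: $- \frac{53108731330}{87317} \approx -6.0823 \cdot 10^{5}$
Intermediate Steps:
$Z = \frac{1}{526} \approx 0.0019011$
$D{\left(T,P \right)} = \frac{1}{332 + 2 P}$ ($D{\left(T,P \right)} = \frac{1}{2 P + 332} = \frac{1}{332 + 2 P}$)
$\left(-291693 + D{\left(188,Z \right)}\right) - 316536 = \left(-291693 + \frac{1}{2 \left(166 + \frac{1}{526}\right)}\right) - 316536 = \left(-291693 + \frac{1}{2 \cdot \frac{87317}{526}}\right) - 316536 = \left(-291693 + \frac{1}{2} \cdot \frac{526}{87317}\right) - 316536 = \left(-291693 + \frac{263}{87317}\right) - 316536 = - \frac{25469757418}{87317} - 316536 = - \frac{53108731330}{87317}$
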